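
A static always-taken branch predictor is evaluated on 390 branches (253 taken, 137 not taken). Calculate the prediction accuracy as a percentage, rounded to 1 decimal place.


Predictor: always-taken
Correct predictions = 253
Accuracy = 253 / 390 * 100 = 64.9%

64.9


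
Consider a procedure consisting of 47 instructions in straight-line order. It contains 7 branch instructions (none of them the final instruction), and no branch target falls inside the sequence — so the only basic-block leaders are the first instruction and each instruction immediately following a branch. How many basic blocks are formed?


With no in-sequence branch targets, the leaders are the first instruction plus the instruction after each branch.
Number of basic blocks = branches + 1
= 7 + 1 = 8

8


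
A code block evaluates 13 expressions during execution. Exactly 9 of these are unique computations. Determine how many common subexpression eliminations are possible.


CSE count = total expressions - unique expressions
= 13 - 9 = 4

4


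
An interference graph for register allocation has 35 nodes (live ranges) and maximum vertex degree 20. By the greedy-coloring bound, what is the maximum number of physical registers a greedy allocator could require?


Greedy coloring never needs more than (max_degree + 1) colors: when coloring a vertex, at most max_degree neighbors are already colored.
Upper bound = 20 + 1 = 21

21


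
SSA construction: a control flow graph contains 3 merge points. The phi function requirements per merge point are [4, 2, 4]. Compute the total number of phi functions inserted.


Total phi functions = sum of phi functions at each join node
= 4 + 2 + 4 = 10

10


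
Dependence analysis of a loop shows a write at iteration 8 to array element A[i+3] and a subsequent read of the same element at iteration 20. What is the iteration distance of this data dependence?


Distance = read iteration - write iteration
= 20 - 8 = 12

12


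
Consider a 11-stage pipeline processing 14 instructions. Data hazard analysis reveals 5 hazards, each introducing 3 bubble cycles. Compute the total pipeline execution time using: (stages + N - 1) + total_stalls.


Base cycles = 11 + 14 - 1 = 24
Total stalls = 5 * 3 = 15
Total = 24 + 15 = 39

39


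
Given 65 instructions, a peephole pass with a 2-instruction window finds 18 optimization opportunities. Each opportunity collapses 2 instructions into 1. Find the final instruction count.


Each match removes 1 instructions.
Total removed = 18 * 1 = 18
Remaining = 65 - 18 = 47

47


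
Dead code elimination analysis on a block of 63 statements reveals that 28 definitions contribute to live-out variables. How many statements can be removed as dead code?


Dead code = total statements - live definitions
= 63 - 28 = 35

35


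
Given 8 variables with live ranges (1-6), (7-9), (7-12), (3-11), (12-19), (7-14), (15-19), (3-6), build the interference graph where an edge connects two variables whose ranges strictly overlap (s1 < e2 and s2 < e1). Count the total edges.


Check all pairs for overlapping intervals.
Two intervals (s1,e1) and (s2,e2) overlap if s1 < e2 and s2 < e1.
v0 (1-6) vs v1..v7: overlaps v3, v7 -> 2
v1 (7-9) vs v2..v7: overlaps v2, v3, v5 -> 3
v2 (7-12) vs v3..v7: overlaps v3, v5 -> 2
v3 (3-11) vs v4..v7: overlaps v5, v7 -> 2
v4 (12-19) vs v5..v7: overlaps v5, v6 -> 2
v5 (7-14) vs v6..v7: overlaps none -> 0
v6 (15-19) vs v7: overlaps none -> 0
Total overlapping pairs = 2 + 3 + 2 + 2 + 2 + 0 + 0 = 11

11


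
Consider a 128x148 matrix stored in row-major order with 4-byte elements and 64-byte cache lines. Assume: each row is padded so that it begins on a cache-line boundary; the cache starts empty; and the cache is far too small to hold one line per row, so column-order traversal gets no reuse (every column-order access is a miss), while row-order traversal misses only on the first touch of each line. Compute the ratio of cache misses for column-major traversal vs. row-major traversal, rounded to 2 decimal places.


Each row occupies 148 * 4 = 592 bytes and starts on a line boundary, so it spans ceil(592 / 64) = 10 cache lines.
Row-major traversal misses (one per line touched): 128 * ceil(148 * 4 / 64) = 1280
Column-major traversal misses (no reuse, every access misses): 128 * 148 = 18944
Ratio = 18944 / 1280 = 14.8

14.8


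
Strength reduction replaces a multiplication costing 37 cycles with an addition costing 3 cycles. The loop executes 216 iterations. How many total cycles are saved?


Per-iteration saving = 37 - 3 = 34
Total saved = 216 * 34 = 7344

7344


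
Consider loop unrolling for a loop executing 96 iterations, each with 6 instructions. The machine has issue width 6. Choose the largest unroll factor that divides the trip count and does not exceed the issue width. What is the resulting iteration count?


Largest divisor of 96 <= 6 is 6
New iterations = 96 / 6 = 16

16


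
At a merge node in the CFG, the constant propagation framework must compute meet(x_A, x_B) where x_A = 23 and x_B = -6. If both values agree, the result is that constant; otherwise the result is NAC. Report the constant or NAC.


Meet operation: if both paths give the same constant, result is that constant; if they differ, result is NAC (not-a-constant).
Path A: 23, Path B: -6 -> differ
Result: not-a-constant -> NAC

NAC


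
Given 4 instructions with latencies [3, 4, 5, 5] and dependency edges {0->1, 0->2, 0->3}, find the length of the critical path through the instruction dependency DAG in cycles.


Compute longest path through dependency graph: dist(Ik) = max over predecessors of dist + latency(Ik).
dist(I0) = latency 3 = 3
dist(I1) = dist(I0) + 4 = 3 + 4 = 7
dist(I2) = dist(I0) + 5 = 3 + 5 = 8
dist(I3) = dist(I0) + 5 = 3 + 5 = 8
Critical path = max dist = 8

8


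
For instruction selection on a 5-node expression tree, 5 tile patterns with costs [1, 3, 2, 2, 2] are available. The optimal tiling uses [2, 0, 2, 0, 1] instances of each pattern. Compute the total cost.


Total cost = sum(count_i * cost_i)
= 2*1 + 0*3 + 2*2 + 0*2 + 1*2
= 8

8


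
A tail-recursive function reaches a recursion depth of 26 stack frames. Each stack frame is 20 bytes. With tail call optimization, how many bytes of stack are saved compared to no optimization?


Without TCO: 26 * 20 = 520 bytes
With TCO: reuse 1 frame = 20 bytes
Savings = 520 - 20 = 500

500


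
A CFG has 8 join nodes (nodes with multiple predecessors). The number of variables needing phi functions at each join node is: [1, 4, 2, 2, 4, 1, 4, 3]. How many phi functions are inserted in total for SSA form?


Total phi functions = sum of phi functions at each join node
= 1 + 4 + 2 + 2 + 4 + 1 + 4 + 3 = 21

21


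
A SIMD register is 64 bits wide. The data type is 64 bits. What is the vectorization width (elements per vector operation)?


Width = SIMD bits / data type bits
= 64 / 64 = 1

1


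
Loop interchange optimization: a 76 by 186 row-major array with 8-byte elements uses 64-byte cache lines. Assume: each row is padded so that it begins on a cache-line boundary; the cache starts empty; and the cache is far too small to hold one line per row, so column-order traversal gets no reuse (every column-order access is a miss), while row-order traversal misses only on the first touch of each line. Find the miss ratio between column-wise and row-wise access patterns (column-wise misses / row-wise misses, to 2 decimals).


Each row occupies 186 * 8 = 1488 bytes and starts on a line boundary, so it spans ceil(1488 / 64) = 24 cache lines.
Row-major traversal misses (one per line touched): 76 * ceil(186 * 8 / 64) = 1824
Column-major traversal misses (no reuse, every access misses): 76 * 186 = 14136
Ratio = 14136 / 1824 = 7.75

7.75


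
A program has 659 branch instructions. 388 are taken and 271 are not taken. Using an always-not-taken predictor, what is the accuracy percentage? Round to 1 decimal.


Predictor: always-not-taken
Correct predictions = 271
Accuracy = 271 / 659 * 100 = 41.1%

41.1


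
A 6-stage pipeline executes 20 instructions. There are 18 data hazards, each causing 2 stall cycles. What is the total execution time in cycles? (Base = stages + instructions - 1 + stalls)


Base cycles = 6 + 20 - 1 = 25
Total stalls = 18 * 2 = 36
Total = 25 + 36 = 61

61


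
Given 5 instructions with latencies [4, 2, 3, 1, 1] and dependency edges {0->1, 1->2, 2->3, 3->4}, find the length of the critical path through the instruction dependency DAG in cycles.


Compute longest path through dependency graph: dist(Ik) = max over predecessors of dist + latency(Ik).
dist(I0) = latency 4 = 4
dist(I1) = dist(I0) + 2 = 4 + 2 = 6
dist(I2) = dist(I1) + 3 = 6 + 3 = 9
dist(I3) = dist(I2) + 1 = 9 + 1 = 10
dist(I4) = dist(I3) + 1 = 10 + 1 = 11
Critical path = max dist = 11

11


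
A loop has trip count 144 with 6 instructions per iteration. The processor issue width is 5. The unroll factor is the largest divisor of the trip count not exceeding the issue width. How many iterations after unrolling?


Largest divisor of 144 <= 5 is 4
New iterations = 144 / 4 = 36

36


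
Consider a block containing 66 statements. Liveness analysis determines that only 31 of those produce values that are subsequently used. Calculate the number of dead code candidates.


Dead code = total statements - live definitions
= 66 - 31 = 35

35


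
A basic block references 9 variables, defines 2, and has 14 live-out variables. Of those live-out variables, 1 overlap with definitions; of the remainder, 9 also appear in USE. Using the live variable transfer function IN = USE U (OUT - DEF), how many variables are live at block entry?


OUT - DEF: 14 - 1 = 13
|IN| = |USE| + |OUT - DEF| - |USE ∩ (OUT - DEF)| = 9 + 13 - 9 = 13

13


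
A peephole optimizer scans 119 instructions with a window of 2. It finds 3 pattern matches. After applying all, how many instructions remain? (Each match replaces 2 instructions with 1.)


Each match removes 1 instructions.
Total removed = 3 * 1 = 3
Remaining = 119 - 3 = 116

116


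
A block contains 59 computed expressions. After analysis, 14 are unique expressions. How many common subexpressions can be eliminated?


CSE count = total expressions - unique expressions
= 59 - 14 = 45

45


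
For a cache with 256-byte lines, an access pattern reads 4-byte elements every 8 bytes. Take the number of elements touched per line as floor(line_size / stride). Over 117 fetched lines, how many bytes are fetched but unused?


Elements per line = floor(256 / 8) = 32
Bytes used per line = 32 * 4 = 128
Wasted per line = 256 - 128 = 128
Total wasted = 128 * 117 = 14976

14976


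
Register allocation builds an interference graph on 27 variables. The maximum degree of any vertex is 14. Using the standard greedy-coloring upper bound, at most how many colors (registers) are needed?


Greedy coloring never needs more than (max_degree + 1) colors: when coloring a vertex, at most max_degree neighbors are already colored.
Upper bound = 14 + 1 = 15

15


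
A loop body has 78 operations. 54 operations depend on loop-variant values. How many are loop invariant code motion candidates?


Invariant candidates = total - loop-dependent
= 78 - 54 = 24

24


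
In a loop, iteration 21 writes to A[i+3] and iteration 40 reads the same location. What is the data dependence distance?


Distance = read iteration - write iteration
= 40 - 21 = 19

19


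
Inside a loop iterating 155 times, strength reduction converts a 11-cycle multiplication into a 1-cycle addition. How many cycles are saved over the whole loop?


Per-iteration saving = 11 - 1 = 10
Total saved = 155 * 10 = 1550

1550


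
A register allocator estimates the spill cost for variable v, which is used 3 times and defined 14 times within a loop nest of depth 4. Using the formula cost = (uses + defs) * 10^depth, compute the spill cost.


uses + defs = 3 + 14 = 17
10^4 = 10000
Spill cost = 17 * 10000 = 170000

170000


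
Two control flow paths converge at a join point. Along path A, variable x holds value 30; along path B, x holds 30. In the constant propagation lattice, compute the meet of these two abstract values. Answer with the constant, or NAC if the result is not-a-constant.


Meet operation: if both paths give the same constant, result is that constant; if they differ, result is NAC (not-a-constant).
Path A: 30, Path B: 30 -> equal
Result: constant -> 30

30


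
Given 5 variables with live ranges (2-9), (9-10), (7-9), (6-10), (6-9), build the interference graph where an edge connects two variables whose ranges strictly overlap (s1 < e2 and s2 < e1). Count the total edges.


Check all pairs for overlapping intervals.
Two intervals (s1,e1) and (s2,e2) overlap if s1 < e2 and s2 < e1.
v0 (2-9) vs v1..v4: overlaps v2, v3, v4 -> 3
v1 (9-10) vs v2..v4: overlaps v3 -> 1
v2 (7-9) vs v3..v4: overlaps v3, v4 -> 2
v3 (6-10) vs v4: overlaps v4 -> 1
Total overlapping pairs = 3 + 1 + 2 + 1 = 7

7


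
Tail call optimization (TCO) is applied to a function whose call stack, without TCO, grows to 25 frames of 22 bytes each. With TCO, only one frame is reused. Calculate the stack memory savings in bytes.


Without TCO: 25 * 22 = 550 bytes
With TCO: reuse 1 frame = 22 bytes
Savings = 550 - 22 = 528

528


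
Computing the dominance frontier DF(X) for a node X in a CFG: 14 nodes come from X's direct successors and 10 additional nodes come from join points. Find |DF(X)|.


DF(X) = direct successor contributions + join point contributions
= 14 + 10 = 24

24


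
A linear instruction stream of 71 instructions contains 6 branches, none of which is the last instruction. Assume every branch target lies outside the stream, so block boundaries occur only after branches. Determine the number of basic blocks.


With no in-sequence branch targets, the leaders are the first instruction plus the instruction after each branch.
Number of basic blocks = branches + 1
= 6 + 1 = 7

7


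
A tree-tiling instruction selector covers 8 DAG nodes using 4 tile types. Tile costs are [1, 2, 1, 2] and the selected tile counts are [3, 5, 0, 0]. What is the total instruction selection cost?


Total cost = sum(count_i * cost_i)
= 3*1 + 5*2 + 0*1 + 0*2
= 13

13


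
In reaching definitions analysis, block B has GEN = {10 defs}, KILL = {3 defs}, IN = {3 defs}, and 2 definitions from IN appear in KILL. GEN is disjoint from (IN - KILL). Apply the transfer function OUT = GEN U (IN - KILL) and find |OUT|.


IN - KILL: 3 - 2 = 1 surviving definitions
OUT = GEN + surviving = 10 + 1 = 11

11


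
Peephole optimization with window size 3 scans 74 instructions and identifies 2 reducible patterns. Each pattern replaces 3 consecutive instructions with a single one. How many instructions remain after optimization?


Each match removes 2 instructions.
Total removed = 2 * 2 = 4
Remaining = 74 - 4 = 70

70


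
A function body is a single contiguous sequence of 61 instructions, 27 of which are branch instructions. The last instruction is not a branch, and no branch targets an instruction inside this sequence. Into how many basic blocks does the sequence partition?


With no in-sequence branch targets, the leaders are the first instruction plus the instruction after each branch.
Number of basic blocks = branches + 1
= 27 + 1 = 28

28


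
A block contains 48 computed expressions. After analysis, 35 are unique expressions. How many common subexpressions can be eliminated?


CSE count = total expressions - unique expressions
= 48 - 35 = 13

13


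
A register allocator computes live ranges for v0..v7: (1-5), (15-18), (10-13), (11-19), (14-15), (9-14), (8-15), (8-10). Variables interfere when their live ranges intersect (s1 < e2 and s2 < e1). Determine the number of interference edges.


Check all pairs for overlapping intervals.
Two intervals (s1,e1) and (s2,e2) overlap if s1 < e2 and s2 < e1.
v0 (1-5) vs v1..v7: overlaps none -> 0
v1 (15-18) vs v2..v7: overlaps v3 -> 1
v2 (10-13) vs v3..v7: overlaps v3, v5, v6 -> 3
v3 (11-19) vs v4..v7: overlaps v4, v5, v6 -> 3
v4 (14-15) vs v5..v7: overlaps v6 -> 1
v5 (9-14) vs v6..v7: overlaps v6, v7 -> 2
v6 (8-15) vs v7: overlaps v7 -> 1
Total overlapping pairs = 0 + 1 + 3 + 3 + 1 + 2 + 1 = 11

11


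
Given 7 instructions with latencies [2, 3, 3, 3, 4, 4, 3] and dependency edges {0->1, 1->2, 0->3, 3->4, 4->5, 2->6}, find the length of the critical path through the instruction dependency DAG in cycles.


Compute longest path through dependency graph: dist(Ik) = max over predecessors of dist + latency(Ik).
dist(I0) = latency 2 = 2
dist(I1) = dist(I0) + 3 = 2 + 3 = 5
dist(I2) = dist(I1) + 3 = 5 + 3 = 8
dist(I3) = dist(I0) + 3 = 2 + 3 = 5
dist(I4) = dist(I3) + 4 = 5 + 4 = 9
dist(I5) = dist(I4) + 4 = 9 + 4 = 13
dist(I6) = dist(I2) + 3 = 8 + 3 = 11
Critical path = max dist = 13

13


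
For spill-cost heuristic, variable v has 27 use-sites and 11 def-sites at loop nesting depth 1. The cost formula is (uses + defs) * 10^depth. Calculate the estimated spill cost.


uses + defs = 27 + 11 = 38
10^1 = 10
Spill cost = 38 * 10 = 380

380


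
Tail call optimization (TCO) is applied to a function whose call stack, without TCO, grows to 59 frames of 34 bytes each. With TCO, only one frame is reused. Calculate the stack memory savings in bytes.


Without TCO: 59 * 34 = 2006 bytes
With TCO: reuse 1 frame = 34 bytes
Savings = 2006 - 34 = 1972

1972


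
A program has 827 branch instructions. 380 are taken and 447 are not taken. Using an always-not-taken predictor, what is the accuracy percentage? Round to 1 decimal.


Predictor: always-not-taken
Correct predictions = 447
Accuracy = 447 / 827 * 100 = 54.1%

54.1


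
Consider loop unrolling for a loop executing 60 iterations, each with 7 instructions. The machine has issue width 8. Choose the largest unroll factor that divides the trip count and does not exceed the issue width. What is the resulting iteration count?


Largest divisor of 60 <= 8 is 6
New iterations = 60 / 6 = 10

10


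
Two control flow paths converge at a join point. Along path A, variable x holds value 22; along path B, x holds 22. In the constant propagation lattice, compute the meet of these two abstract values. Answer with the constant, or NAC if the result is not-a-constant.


Meet operation: if both paths give the same constant, result is that constant; if they differ, result is NAC (not-a-constant).
Path A: 22, Path B: 22 -> equal
Result: constant -> 22

22


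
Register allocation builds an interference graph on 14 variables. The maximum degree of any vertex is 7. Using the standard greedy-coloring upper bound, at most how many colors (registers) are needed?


Greedy coloring never needs more than (max_degree + 1) colors: when coloring a vertex, at most max_degree neighbors are already colored.
Upper bound = 7 + 1 = 8

8


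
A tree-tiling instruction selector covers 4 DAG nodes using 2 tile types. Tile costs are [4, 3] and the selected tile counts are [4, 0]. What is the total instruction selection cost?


Total cost = sum(count_i * cost_i)
= 4*4 + 0*3
= 16

16


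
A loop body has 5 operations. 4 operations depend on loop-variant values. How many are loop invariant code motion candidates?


Invariant candidates = total - loop-dependent
= 5 - 4 = 1

1


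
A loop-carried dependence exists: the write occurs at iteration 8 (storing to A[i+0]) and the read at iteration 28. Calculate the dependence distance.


Distance = read iteration - write iteration
= 28 - 8 = 20

20


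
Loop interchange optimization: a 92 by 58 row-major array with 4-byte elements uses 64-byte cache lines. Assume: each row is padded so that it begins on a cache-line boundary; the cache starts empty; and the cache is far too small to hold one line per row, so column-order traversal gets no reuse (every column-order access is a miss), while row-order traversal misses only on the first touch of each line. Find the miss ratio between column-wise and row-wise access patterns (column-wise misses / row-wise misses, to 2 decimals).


Each row occupies 58 * 4 = 232 bytes and starts on a line boundary, so it spans ceil(232 / 64) = 4 cache lines.
Row-major traversal misses (one per line touched): 92 * ceil(58 * 4 / 64) = 368
Column-major traversal misses (no reuse, every access misses): 92 * 58 = 5336
Ratio = 5336 / 368 = 14.5

14.5


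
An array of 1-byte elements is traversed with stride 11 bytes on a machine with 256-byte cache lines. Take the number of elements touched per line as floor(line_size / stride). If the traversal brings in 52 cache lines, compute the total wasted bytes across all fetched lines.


Elements per line = floor(256 / 11) = 23
Bytes used per line = 23 * 1 = 23
Wasted per line = 256 - 23 = 233
Total wasted = 233 * 52 = 12116

12116


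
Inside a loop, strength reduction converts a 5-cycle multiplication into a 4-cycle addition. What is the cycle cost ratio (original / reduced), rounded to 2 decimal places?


Ratio = mult_cost / add_cost = 5 / 4 = 1.25

1.25


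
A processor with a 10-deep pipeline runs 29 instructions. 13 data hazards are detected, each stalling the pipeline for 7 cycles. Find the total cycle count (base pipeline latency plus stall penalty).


Base cycles = 10 + 29 - 1 = 38
Total stalls = 13 * 7 = 91
Total = 38 + 91 = 129

129


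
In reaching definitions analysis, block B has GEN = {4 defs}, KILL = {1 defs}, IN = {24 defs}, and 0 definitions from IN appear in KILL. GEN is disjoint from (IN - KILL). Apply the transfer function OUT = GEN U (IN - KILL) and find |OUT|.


IN - KILL: 24 - 0 = 24 surviving definitions
OUT = GEN + surviving = 4 + 24 = 28

28


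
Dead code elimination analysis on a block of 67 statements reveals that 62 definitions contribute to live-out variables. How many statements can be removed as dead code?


Dead code = total statements - live definitions
= 67 - 62 = 5

5


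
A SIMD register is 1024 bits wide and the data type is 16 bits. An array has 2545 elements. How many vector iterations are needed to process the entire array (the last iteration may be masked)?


Width = 1024 / 16 = 64 elements per vector op
Iterations = ceil(2545 / 64) = 40

40


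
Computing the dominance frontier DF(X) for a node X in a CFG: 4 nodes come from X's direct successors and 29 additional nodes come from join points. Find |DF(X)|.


DF(X) = direct successor contributions + join point contributions
= 4 + 29 = 33

33


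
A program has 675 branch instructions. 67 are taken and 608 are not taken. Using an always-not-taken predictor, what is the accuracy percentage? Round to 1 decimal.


Predictor: always-not-taken
Correct predictions = 608
Accuracy = 608 / 675 * 100 = 90.1%

90.1


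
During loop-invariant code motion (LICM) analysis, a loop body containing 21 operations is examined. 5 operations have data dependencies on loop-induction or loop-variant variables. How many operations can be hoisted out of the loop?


Invariant candidates = total - loop-dependent
= 21 - 5 = 16

16


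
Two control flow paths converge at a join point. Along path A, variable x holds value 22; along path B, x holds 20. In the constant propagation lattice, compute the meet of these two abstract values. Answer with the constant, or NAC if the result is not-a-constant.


Meet operation: if both paths give the same constant, result is that constant; if they differ, result is NAC (not-a-constant).
Path A: 22, Path B: 20 -> differ
Result: not-a-constant -> NAC

NAC


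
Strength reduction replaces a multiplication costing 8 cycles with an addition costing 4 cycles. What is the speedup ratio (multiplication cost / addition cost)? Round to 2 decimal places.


Ratio = mult_cost / add_cost = 8 / 4 = 2.0

2.0


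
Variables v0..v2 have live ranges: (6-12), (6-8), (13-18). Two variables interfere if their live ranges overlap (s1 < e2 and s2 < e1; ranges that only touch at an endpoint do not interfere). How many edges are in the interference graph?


Check all pairs for overlapping intervals.
Two intervals (s1,e1) and (s2,e2) overlap if s1 < e2 and s2 < e1.
v0 (6-12) vs v1..v2: overlaps v1 -> 1
v1 (6-8) vs v2: overlaps none -> 0
Total overlapping pairs = 1 + 0 = 1

1


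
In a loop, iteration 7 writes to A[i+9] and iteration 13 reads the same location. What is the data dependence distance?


Distance = read iteration - write iteration
= 13 - 7 = 6

6


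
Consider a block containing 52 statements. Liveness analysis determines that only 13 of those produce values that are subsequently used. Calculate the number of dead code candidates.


Dead code = total statements - live definitions
= 52 - 13 = 39

39


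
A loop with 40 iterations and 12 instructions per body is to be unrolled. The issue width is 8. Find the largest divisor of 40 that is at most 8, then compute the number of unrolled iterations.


Largest divisor of 40 <= 8 is 8
New iterations = 40 / 8 = 5

5


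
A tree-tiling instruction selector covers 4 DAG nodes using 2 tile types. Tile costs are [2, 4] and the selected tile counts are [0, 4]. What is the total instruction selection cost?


Total cost = sum(count_i * cost_i)
= 0*2 + 4*4
= 16

16


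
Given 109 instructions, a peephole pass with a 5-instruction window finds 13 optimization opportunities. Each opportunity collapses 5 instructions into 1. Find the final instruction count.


Each match removes 4 instructions.
Total removed = 13 * 4 = 52
Remaining = 109 - 52 = 57

57


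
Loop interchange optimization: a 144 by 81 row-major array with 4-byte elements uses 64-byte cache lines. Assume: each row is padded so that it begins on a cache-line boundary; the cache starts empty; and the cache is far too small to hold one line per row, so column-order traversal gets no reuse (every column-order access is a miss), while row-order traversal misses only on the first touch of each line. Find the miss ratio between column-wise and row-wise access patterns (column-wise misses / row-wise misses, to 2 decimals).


Each row occupies 81 * 4 = 324 bytes and starts on a line boundary, so it spans ceil(324 / 64) = 6 cache lines.
Row-major traversal misses (one per line touched): 144 * ceil(81 * 4 / 64) = 864
Column-major traversal misses (no reuse, every access misses): 144 * 81 = 11664
Ratio = 11664 / 864 = 13.5

13.5


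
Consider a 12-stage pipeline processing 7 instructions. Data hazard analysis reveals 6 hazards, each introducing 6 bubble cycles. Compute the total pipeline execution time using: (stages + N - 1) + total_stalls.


Base cycles = 12 + 7 - 1 = 18
Total stalls = 6 * 6 = 36
Total = 18 + 36 = 54

54


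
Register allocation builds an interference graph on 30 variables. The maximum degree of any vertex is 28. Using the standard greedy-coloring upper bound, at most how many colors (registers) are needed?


Greedy coloring never needs more than (max_degree + 1) colors: when coloring a vertex, at most max_degree neighbors are already colored.
Upper bound = 28 + 1 = 29

29


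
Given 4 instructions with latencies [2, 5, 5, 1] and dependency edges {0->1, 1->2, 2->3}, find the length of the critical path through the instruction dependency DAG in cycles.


Compute longest path through dependency graph: dist(Ik) = max over predecessors of dist + latency(Ik).
dist(I0) = latency 2 = 2
dist(I1) = dist(I0) + 5 = 2 + 5 = 7
dist(I2) = dist(I1) + 5 = 7 + 5 = 12
dist(I3) = dist(I2) + 1 = 12 + 1 = 13
Critical path = max dist = 13

13


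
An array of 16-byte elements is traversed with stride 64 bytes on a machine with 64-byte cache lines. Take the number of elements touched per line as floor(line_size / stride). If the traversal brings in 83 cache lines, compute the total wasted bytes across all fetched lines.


Elements per line = floor(64 / 64) = 1
Bytes used per line = 1 * 16 = 16
Wasted per line = 64 - 16 = 48
Total wasted = 48 * 83 = 3984

3984


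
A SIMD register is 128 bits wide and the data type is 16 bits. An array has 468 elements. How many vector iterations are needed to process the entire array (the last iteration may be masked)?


Width = 128 / 16 = 8 elements per vector op
Iterations = ceil(468 / 8) = 59

59


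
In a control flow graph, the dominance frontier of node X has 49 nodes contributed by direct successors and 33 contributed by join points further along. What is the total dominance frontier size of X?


DF(X) = direct successor contributions + join point contributions
= 49 + 33 = 82

82


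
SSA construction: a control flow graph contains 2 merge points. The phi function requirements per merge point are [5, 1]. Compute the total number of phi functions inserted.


Total phi functions = sum of phi functions at each join node
= 5 + 1 = 6

6


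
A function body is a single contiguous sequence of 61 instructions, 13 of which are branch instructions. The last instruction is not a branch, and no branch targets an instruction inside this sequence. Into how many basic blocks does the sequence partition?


With no in-sequence branch targets, the leaders are the first instruction plus the instruction after each branch.
Number of basic blocks = branches + 1
= 13 + 1 = 14

14


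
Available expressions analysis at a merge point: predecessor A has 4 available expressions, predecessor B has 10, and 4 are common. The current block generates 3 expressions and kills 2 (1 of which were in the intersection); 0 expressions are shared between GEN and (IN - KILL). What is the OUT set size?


IN = intersection of predecessors = 4
IN - KILL = 4 - 1 = 3
|OUT| = |GEN| + |IN - KILL| - |GEN ∩ (IN - KILL)| = 3 + 3 - 0 = 6

6


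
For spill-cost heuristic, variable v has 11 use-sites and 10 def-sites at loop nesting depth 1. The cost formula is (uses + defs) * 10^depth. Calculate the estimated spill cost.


uses + defs = 11 + 10 = 21
10^1 = 10
Spill cost = 21 * 10 = 210

210


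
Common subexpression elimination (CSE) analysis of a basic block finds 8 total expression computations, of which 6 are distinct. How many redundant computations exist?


CSE count = total expressions - unique expressions
= 8 - 6 = 2

2


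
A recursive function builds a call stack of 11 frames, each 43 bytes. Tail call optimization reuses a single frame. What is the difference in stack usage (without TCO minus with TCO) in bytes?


Without TCO: 11 * 43 = 473 bytes
With TCO: reuse 1 frame = 43 bytes
Savings = 473 - 43 = 430

430


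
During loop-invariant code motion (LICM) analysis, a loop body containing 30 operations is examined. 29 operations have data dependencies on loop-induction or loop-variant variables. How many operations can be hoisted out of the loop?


Invariant candidates = total - loop-dependent
= 30 - 29 = 1

1


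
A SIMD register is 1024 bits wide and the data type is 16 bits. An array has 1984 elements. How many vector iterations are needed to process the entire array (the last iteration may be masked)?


Width = 1024 / 16 = 64 elements per vector op
Iterations = ceil(1984 / 64) = 31

31


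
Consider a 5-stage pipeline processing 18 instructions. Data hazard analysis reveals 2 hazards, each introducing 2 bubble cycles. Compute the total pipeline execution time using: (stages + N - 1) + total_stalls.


Base cycles = 5 + 18 - 1 = 22
Total stalls = 2 * 2 = 4
Total = 22 + 4 = 26

26


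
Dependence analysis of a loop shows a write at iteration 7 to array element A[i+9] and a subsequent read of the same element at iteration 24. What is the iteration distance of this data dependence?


Distance = read iteration - write iteration
= 24 - 7 = 17

17


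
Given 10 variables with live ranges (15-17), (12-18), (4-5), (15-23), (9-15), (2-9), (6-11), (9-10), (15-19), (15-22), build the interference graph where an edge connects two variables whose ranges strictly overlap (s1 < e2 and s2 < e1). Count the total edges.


Check all pairs for overlapping intervals.
Two intervals (s1,e1) and (s2,e2) overlap if s1 < e2 and s2 < e1.
v0 (15-17) vs v1..v9: overlaps v1, v3, v8, v9 -> 4
v1 (12-18) vs v2..v9: overlaps v3, v4, v8, v9 -> 4
v2 (4-5) vs v3..v9: overlaps v5 -> 1
v3 (15-23) vs v4..v9: overlaps v8, v9 -> 2
v4 (9-15) vs v5..v9: overlaps v6, v7 -> 2
v5 (2-9) vs v6..v9: overlaps v6 -> 1
v6 (6-11) vs v7..v9: overlaps v7 -> 1
v7 (9-10) vs v8..v9: overlaps none -> 0
v8 (15-19) vs v9: overlaps v9 -> 1
Total overlapping pairs = 4 + 4 + 1 + 2 + 2 + 1 + 1 + 0 + 1 = 16

16


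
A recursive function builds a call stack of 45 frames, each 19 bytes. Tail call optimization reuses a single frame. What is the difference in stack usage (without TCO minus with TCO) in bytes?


Without TCO: 45 * 19 = 855 bytes
With TCO: reuse 1 frame = 19 bytes
Savings = 855 - 19 = 836

836


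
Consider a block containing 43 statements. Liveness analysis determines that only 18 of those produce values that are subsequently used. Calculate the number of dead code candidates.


Dead code = total statements - live definitions
= 43 - 18 = 25

25


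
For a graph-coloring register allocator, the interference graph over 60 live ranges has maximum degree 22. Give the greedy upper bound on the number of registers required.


Greedy coloring never needs more than (max_degree + 1) colors: when coloring a vertex, at most max_degree neighbors are already colored.
Upper bound = 22 + 1 = 23

23


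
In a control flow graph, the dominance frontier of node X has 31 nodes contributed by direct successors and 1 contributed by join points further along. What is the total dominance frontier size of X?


DF(X) = direct successor contributions + join point contributions
= 31 + 1 = 32

32


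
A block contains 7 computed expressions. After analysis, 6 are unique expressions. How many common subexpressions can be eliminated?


CSE count = total expressions - unique expressions
= 7 - 6 = 1

1


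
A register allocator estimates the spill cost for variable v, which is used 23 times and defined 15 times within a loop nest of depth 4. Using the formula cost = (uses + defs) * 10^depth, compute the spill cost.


uses + defs = 23 + 15 = 38
10^4 = 10000
Spill cost = 38 * 10000 = 380000

380000


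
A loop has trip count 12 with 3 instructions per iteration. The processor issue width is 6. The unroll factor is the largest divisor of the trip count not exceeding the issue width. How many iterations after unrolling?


Largest divisor of 12 <= 6 is 6
New iterations = 12 / 6 = 2

2


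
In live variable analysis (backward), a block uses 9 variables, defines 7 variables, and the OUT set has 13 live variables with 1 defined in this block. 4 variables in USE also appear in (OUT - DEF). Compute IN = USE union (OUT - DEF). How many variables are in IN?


OUT - DEF: 13 - 1 = 12
|IN| = |USE| + |OUT - DEF| - |USE ∩ (OUT - DEF)| = 9 + 12 - 4 = 17

17


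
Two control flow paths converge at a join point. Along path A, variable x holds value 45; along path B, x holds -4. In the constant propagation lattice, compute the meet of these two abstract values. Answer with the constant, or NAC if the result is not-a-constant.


Meet operation: if both paths give the same constant, result is that constant; if they differ, result is NAC (not-a-constant).
Path A: 45, Path B: -4 -> differ
Result: not-a-constant -> NAC

NAC


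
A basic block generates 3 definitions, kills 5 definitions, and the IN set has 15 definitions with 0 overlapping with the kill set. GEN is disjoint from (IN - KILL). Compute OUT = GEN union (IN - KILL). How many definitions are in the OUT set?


IN - KILL: 15 - 0 = 15 surviving definitions
OUT = GEN + surviving = 3 + 15 = 18

18


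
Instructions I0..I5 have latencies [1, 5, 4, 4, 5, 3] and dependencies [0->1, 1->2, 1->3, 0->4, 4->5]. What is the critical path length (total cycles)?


Compute longest path through dependency graph: dist(Ik) = max over predecessors of dist + latency(Ik).
dist(I0) = latency 1 = 1
dist(I1) = dist(I0) + 5 = 1 + 5 = 6
dist(I2) = dist(I1) + 4 = 6 + 4 = 10
dist(I3) = dist(I1) + 4 = 6 + 4 = 10
dist(I4) = dist(I0) + 5 = 1 + 5 = 6
dist(I5) = dist(I4) + 3 = 6 + 3 = 9
Critical path = max dist = 10

10


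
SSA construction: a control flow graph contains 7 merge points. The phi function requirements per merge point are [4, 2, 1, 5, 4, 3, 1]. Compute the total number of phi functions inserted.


Total phi functions = sum of phi functions at each join node
= 4 + 2 + 1 + 5 + 4 + 3 + 1 = 20

20


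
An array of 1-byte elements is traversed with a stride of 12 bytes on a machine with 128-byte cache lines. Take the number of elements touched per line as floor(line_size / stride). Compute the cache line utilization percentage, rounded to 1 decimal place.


Elements per cache line = floor(128 / 12) = 10
Bytes used = 10 * 1 = 10
Utilization = 10 / 128 * 100 = 7.8%

7.8


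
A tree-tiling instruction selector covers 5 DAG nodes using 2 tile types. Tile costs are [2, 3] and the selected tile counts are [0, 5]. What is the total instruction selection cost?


Total cost = sum(count_i * cost_i)
= 0*2 + 5*3
= 15

15


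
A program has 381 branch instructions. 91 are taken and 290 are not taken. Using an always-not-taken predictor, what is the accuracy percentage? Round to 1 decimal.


Predictor: always-not-taken
Correct predictions = 290
Accuracy = 290 / 381 * 100 = 76.1%

76.1


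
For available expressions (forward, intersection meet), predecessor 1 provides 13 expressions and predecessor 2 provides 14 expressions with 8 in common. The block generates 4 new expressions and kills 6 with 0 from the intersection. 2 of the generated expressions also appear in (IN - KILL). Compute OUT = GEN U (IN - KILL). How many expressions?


IN = intersection of predecessors = 8
IN - KILL = 8 - 0 = 8
|OUT| = |GEN| + |IN - KILL| - |GEN ∩ (IN - KILL)| = 4 + 8 - 2 = 10

10


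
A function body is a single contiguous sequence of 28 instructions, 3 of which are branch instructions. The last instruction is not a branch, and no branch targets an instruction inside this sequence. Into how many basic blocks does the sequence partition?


With no in-sequence branch targets, the leaders are the first instruction plus the instruction after each branch.
Number of basic blocks = branches + 1
= 3 + 1 = 4

4


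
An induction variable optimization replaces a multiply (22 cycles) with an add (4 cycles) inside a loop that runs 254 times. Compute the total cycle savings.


Per-iteration saving = 22 - 4 = 18
Total saved = 254 * 18 = 4572

4572


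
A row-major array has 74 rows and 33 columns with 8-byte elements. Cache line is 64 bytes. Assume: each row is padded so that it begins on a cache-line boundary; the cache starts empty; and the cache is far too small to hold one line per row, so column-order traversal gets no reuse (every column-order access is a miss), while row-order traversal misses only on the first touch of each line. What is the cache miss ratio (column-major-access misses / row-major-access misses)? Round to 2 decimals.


Each row occupies 33 * 8 = 264 bytes and starts on a line boundary, so it spans ceil(264 / 64) = 5 cache lines.
Row-major traversal misses (one per line touched): 74 * ceil(33 * 8 / 64) = 370
Column-major traversal misses (no reuse, every access misses): 74 * 33 = 2442
Ratio = 2442 / 370 = 6.6

6.6


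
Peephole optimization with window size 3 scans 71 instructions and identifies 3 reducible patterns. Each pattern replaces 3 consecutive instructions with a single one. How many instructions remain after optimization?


Each match removes 2 instructions.
Total removed = 3 * 2 = 6
Remaining = 71 - 6 = 65

65


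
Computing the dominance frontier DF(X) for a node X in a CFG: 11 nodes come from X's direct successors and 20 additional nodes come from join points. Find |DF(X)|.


DF(X) = direct successor contributions + join point contributions
= 11 + 20 = 31

31
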